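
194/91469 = 194/91469 = 0.00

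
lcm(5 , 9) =45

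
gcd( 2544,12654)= 6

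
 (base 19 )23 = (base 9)45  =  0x29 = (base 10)41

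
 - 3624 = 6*( -604)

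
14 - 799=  - 785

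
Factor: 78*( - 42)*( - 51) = 2^2*3^3*7^1*13^1*17^1 =167076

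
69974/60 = 34987/30 = 1166.23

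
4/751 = 4/751 = 0.01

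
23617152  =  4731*4992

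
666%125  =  41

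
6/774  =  1/129 = 0.01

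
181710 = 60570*3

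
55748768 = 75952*734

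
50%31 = 19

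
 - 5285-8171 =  -13456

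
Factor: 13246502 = 2^1 * 17^1*53^1*7351^1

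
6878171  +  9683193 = 16561364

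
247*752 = 185744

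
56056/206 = 28028/103 = 272.12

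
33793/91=33793/91 = 371.35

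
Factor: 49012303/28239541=11^( - 1)*43^1*59^1 * 191^(-1)*13441^ (  -  1) *19319^1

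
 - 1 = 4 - 5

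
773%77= 3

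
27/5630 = 27/5630 = 0.00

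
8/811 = 8/811 = 0.01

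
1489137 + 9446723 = 10935860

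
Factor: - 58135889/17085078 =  - 2^(- 1 )*3^ ( - 2)*7^1*1321^1 * 6287^1 * 949171^( - 1 )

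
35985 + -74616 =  - 38631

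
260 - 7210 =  - 6950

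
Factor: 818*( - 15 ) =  - 12270 = - 2^1*3^1*5^1 *409^1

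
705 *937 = 660585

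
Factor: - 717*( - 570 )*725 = 296300250 = 2^1*3^2*5^3*19^1*29^1*239^1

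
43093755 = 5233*8235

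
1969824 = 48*41038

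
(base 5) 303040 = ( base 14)37bc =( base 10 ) 9770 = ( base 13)45a7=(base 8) 23052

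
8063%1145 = 48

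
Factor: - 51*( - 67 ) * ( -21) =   -  71757= - 3^2*7^1*17^1*67^1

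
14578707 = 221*65967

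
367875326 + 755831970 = 1123707296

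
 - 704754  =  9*( - 78306) 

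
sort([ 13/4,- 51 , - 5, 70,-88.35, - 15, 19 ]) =[ - 88.35, - 51 , - 15,  -  5,13/4,19, 70]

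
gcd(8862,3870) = 6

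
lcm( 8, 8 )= 8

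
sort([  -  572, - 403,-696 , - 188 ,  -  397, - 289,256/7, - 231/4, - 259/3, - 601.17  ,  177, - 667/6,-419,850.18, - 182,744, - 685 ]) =[ - 696, - 685, - 601.17, - 572,  -  419 , - 403, - 397, - 289,  -  188, - 182, - 667/6, - 259/3, - 231/4 , 256/7, 177 , 744,850.18] 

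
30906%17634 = 13272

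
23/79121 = 23/79121 = 0.00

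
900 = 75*12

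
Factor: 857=857^1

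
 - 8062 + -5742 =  - 13804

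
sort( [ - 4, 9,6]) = [  -  4,6, 9]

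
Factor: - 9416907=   - 3^2*37^1*28279^1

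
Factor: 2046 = 2^1*3^1*11^1*31^1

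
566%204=158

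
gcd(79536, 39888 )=48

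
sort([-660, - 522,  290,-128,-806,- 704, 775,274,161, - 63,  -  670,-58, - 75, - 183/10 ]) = [-806, - 704,  -  670,- 660,- 522, - 128, - 75 , - 63, - 58,- 183/10,  161,274, 290,775]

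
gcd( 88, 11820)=4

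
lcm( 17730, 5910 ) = 17730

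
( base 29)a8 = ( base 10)298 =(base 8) 452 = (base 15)14D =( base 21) e4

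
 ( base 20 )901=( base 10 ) 3601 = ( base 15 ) 1101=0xe11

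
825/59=825/59 = 13.98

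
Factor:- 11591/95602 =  - 2^( - 1 )*13^( - 1 )*67^1 * 173^1 *3677^ (- 1)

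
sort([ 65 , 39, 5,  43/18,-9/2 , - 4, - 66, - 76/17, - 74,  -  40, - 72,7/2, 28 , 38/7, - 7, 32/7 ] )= [-74, - 72 ,-66 , - 40 ,  -  7, - 9/2,-76/17, - 4, 43/18 , 7/2 , 32/7, 5,38/7, 28,39,65 ] 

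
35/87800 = 7/17560 = 0.00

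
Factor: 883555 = 5^1*176711^1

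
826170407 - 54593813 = 771576594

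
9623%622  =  293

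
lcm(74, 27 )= 1998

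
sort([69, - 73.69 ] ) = [ -73.69,69 ] 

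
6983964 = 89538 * 78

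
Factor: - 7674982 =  - 2^1*7^1*548213^1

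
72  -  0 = 72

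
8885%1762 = 75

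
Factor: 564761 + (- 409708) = 155053 = 47^1* 3299^1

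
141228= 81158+60070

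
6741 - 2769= 3972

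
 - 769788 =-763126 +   -  6662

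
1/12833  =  1/12833 = 0.00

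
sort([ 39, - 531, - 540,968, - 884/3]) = [ - 540, - 531, - 884/3,39,968]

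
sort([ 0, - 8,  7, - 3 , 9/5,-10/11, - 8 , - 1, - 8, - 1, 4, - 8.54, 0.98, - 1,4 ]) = [  -  8.54,-8, - 8 , - 8 ,-3,-1, - 1, - 1, - 10/11, 0,0.98, 9/5,4, 4, 7]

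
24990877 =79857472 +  - 54866595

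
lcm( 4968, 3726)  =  14904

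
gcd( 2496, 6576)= 48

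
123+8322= 8445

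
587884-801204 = -213320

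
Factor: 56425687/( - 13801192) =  - 2^( - 3 )*19^1*829^ ( - 1) * 2081^(  -  1)*2969773^1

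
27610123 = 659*41897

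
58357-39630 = 18727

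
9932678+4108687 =14041365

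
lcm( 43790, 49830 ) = 1445070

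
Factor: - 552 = -2^3*3^1*23^1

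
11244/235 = 11244/235 = 47.85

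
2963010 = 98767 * 30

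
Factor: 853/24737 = 1/29 = 29^(- 1 )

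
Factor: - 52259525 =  - 5^2*2090381^1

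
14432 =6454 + 7978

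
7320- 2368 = 4952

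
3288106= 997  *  3298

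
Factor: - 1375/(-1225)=55/49= 5^1*7^(-2)*11^1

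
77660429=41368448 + 36291981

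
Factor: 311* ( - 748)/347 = - 232628/347 = -2^2*11^1*17^1*311^1* 347^( - 1 ) 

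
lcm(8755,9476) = 805460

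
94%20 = 14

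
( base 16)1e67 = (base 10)7783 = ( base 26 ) BD9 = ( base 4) 1321213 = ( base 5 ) 222113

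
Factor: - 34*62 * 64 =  - 2^8*17^1* 31^1 = - 134912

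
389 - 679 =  - 290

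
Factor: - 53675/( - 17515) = 5^1*19^1*31^( - 1 ) = 95/31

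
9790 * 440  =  4307600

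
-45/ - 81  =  5/9 = 0.56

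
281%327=281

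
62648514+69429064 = 132077578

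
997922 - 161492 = 836430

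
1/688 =1/688 = 0.00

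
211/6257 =211/6257 =0.03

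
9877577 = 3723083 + 6154494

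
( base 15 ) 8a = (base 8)202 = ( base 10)130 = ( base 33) 3V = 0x82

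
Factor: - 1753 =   -  1753^1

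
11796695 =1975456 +9821239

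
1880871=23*81777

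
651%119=56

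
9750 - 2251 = 7499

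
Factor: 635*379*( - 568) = -2^3*5^1*71^1*127^1*379^1 = - 136697720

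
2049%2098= 2049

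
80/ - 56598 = -40/28299 = - 0.00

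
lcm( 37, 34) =1258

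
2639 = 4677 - 2038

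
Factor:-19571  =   - 19571^1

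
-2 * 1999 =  - 3998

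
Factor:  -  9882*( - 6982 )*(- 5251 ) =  - 2^2*3^4*59^1*61^1*89^1*3491^1 = - 362298647124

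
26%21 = 5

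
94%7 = 3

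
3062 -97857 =-94795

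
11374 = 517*22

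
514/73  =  7  +  3/73=7.04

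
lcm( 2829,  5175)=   212175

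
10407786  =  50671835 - 40264049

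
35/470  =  7/94 = 0.07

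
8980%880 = 180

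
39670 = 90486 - 50816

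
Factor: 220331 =79^1*2789^1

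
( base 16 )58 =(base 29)31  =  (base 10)88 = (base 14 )64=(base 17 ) 53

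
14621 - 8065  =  6556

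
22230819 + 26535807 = 48766626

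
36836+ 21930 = 58766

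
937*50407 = 47231359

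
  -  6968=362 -7330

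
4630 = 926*5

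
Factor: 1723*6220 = 2^2*5^1 * 311^1*1723^1= 10717060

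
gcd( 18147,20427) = 3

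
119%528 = 119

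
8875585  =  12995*683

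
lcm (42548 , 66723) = 2935812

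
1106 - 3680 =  - 2574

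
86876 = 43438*2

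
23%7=2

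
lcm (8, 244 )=488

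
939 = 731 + 208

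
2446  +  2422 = 4868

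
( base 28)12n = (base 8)1537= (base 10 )863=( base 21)1K2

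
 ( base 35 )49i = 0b1010001110001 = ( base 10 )5233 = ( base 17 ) 111e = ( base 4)1101301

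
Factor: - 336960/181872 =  - 780/421= - 2^2*3^1*5^1*13^1 * 421^( - 1 ) 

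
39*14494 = 565266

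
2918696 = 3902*748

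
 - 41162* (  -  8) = 329296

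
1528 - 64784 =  - 63256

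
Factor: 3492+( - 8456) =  - 4964 = - 2^2*17^1*73^1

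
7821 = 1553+6268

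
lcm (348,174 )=348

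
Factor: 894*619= 553386 = 2^1*3^1* 149^1*619^1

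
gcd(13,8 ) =1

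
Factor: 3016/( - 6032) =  - 2^(-1)  =  - 1/2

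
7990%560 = 150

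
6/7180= 3/3590 = 0.00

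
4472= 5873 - 1401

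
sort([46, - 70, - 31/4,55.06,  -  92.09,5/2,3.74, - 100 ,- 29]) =[ - 100, - 92.09, - 70, - 29 , - 31/4,5/2, 3.74, 46, 55.06 ] 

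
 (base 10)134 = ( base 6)342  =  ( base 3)11222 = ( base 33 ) 42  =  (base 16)86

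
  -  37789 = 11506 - 49295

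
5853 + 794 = 6647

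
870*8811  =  7665570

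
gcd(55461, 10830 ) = 57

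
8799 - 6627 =2172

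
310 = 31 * 10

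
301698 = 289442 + 12256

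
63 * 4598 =289674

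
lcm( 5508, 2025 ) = 137700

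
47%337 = 47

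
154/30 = 77/15 = 5.13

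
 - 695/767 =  - 695/767 = - 0.91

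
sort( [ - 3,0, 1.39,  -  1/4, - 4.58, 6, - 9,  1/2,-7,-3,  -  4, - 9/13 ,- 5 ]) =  [ - 9, - 7 , -5,-4.58, - 4,  -  3, - 3, - 9/13, - 1/4, 0,1/2,1.39 , 6 ]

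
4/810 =2/405  =  0.00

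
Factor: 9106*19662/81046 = 89521086/40523 = 2^1*3^1*7^( - 2 )*29^2*113^1*157^1*827^( - 1)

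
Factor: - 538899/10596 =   -  2^( - 2) * 883^( - 1) * 179633^1=-179633/3532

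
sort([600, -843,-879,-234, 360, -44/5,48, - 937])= [ - 937, - 879, -843 ,-234, - 44/5,  48,  360,600] 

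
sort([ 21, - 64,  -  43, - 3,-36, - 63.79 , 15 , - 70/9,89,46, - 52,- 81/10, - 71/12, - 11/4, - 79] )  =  [ - 79, - 64 , -63.79, - 52, - 43, - 36 ,- 81/10, - 70/9,  -  71/12, - 3, - 11/4,15,21, 46, 89] 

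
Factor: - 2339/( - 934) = 2^ ( - 1)*467^( - 1)*2339^1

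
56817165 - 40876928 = 15940237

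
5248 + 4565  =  9813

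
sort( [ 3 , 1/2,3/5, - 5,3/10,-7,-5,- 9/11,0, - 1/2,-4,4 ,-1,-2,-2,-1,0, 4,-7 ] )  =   [ - 7,- 7, - 5,-5, - 4, - 2,- 2,-1, - 1, - 9/11,- 1/2  ,  0 , 0,3/10,  1/2  ,  3/5,3,4,4]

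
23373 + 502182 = 525555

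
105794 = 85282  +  20512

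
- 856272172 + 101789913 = -754482259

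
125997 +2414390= 2540387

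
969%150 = 69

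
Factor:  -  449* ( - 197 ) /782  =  2^( - 1 )*17^( - 1)*23^( - 1 )* 197^1*449^1 = 88453/782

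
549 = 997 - 448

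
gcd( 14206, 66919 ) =1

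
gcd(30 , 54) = 6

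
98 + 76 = 174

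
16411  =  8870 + 7541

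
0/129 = 0=0.00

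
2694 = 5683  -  2989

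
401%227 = 174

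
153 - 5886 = -5733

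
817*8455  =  6907735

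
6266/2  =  3133 = 3133.00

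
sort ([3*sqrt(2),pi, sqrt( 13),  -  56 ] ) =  [ - 56, pi, sqrt(13 ), 3*sqrt(2 )]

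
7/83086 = 7/83086 = 0.00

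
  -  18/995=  - 1+977/995  =  -0.02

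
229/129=229/129 =1.78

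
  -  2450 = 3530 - 5980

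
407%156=95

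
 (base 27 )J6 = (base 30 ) h9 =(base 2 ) 1000000111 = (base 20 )15j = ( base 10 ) 519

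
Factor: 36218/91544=18109/45772 = 2^( - 2 )*7^1*13^1*199^1*11443^( - 1)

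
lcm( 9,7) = 63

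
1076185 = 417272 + 658913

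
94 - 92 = 2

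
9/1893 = 3/631 = 0.00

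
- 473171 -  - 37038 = - 436133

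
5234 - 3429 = 1805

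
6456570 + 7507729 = 13964299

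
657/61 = 657/61 = 10.77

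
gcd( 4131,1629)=9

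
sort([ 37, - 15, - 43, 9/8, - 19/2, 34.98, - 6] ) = [ - 43, - 15, - 19/2 , - 6,9/8, 34.98 , 37]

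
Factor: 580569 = 3^1*11^1*73^1 * 241^1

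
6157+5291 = 11448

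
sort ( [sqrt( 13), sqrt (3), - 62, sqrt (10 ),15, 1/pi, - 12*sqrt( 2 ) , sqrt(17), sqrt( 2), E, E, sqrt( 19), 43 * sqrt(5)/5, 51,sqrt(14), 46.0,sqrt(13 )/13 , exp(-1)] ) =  [ - 62, - 12*sqrt(2),sqrt(13)/13, 1/pi, exp ( - 1),sqrt( 2 ), sqrt( 3), E, E, sqrt(10), sqrt ( 13),sqrt ( 14 ), sqrt( 17),sqrt( 19), 15, 43 * sqrt( 5) /5,46.0, 51]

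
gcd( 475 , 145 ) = 5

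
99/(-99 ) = -1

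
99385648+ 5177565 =104563213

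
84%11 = 7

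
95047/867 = 5591/51 = 109.63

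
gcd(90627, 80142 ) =3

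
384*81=31104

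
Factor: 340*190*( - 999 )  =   - 64535400 = - 2^3*3^3*5^2*17^1*19^1 * 37^1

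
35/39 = 35/39 = 0.90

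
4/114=2/57 = 0.04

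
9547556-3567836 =5979720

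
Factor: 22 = 2^1*11^1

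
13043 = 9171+3872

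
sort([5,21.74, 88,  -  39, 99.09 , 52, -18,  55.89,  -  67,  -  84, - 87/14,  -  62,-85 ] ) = [ -85, - 84,- 67,- 62, - 39,-18  ,- 87/14,5,21.74, 52,55.89, 88,  99.09 ] 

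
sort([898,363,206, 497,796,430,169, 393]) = [ 169,206,363, 393, 430,497,796,898]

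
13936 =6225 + 7711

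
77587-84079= - 6492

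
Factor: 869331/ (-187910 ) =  -2^( - 1)*3^1*5^( -1)*19^( - 1) * 293^1 =- 879/190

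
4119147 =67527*61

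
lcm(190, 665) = 1330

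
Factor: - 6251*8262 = -2^1*3^5*7^1*17^1*19^1*47^1 = - 51645762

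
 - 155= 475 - 630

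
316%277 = 39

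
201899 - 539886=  - 337987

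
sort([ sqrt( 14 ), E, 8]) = [ E,  sqrt(14 ),8]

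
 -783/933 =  - 261/311  =  - 0.84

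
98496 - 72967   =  25529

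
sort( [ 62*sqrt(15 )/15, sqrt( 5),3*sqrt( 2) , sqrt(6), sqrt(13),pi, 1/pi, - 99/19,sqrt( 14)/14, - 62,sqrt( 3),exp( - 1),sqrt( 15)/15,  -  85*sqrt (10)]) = [ - 85*sqrt ( 10), - 62,-99/19,sqrt( 15)/15,sqrt( 14)/14,1/pi,exp ( - 1),sqrt( 3),sqrt ( 5 ),sqrt( 6),pi, sqrt( 13),3 *sqrt( 2),62*sqrt( 15 )/15]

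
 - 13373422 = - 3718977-9654445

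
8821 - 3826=4995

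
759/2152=759/2152 = 0.35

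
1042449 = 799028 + 243421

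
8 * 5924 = 47392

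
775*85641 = 66371775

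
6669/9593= 6669/9593 = 0.70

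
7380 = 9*820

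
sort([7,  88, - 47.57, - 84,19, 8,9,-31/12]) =[-84,-47.57, - 31/12, 7, 8,9,19,88 ]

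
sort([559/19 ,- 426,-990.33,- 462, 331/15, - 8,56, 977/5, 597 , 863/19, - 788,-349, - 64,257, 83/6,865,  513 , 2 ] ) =[ - 990.33 , - 788, - 462, - 426, -349,  -  64, - 8,2, 83/6,331/15,559/19,863/19 , 56,977/5, 257,513,597, 865] 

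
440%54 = 8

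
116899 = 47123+69776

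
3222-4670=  - 1448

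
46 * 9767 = 449282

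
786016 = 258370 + 527646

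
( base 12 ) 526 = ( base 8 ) 1356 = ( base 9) 1023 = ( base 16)2ee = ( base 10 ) 750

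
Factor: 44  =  2^2 * 11^1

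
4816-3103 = 1713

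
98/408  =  49/204  =  0.24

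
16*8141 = 130256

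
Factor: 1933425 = 3^2*5^2*13^1*661^1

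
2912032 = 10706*272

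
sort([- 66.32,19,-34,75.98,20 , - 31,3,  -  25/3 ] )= [ - 66.32, - 34, - 31, - 25/3, 3,  19,20, 75.98 ] 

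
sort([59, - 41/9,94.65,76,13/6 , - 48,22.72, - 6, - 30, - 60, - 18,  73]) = [ - 60,  -  48,-30, - 18, - 6, - 41/9, 13/6 , 22.72,59 , 73,76, 94.65] 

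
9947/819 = 12+17/117 = 12.15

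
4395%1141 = 972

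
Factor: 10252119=3^1*1187^1* 2879^1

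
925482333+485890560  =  1411372893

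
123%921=123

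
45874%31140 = 14734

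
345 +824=1169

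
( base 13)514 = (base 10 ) 862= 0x35e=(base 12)5BA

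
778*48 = 37344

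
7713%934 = 241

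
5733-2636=3097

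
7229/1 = 7229 =7229.00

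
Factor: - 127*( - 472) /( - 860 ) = -2^1*5^ ( - 1)*43^( - 1 ) * 59^1*127^1  =  -14986/215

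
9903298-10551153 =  - 647855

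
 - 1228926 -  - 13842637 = 12613711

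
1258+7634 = 8892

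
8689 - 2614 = 6075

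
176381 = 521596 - 345215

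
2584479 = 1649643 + 934836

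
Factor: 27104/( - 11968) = -2^( - 1) *7^1*11^1 * 17^( - 1) = -77/34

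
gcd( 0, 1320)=1320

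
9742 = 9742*1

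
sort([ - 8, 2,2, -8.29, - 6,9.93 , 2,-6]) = [ - 8.29, - 8,- 6, - 6, 2,2,2 , 9.93] 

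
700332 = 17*41196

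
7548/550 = 3774/275= 13.72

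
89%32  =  25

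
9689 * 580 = 5619620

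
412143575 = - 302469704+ 714613279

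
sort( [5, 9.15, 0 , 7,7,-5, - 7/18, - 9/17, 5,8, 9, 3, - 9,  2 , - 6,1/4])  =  [ -9,-6, - 5, - 9/17, - 7/18,0 , 1/4, 2, 3, 5, 5, 7,7, 8, 9, 9.15 ] 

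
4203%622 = 471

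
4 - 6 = - 2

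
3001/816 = 3001/816 = 3.68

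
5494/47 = 116 + 42/47  =  116.89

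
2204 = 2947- 743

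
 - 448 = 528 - 976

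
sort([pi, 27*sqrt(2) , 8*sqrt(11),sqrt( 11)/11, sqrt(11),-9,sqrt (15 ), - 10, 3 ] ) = [ - 10, - 9,sqrt(11)/11,  3,  pi, sqrt(11),sqrt( 15 ),8 * sqrt(11) , 27  *  sqrt(2) ] 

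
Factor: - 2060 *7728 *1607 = -2^6 * 3^1 *5^1 * 7^1*23^1*103^1*1607^1 = -25582925760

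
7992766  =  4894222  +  3098544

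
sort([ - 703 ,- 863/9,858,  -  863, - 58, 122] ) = [ - 863 , - 703, - 863/9,  -  58, 122,  858 ] 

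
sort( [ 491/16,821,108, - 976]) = [ - 976,491/16,108,821 ]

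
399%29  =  22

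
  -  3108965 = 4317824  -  7426789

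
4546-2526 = 2020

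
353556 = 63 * 5612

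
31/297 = 31/297 = 0.10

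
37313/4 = 9328  +  1/4 = 9328.25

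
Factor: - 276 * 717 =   -  197892= - 2^2* 3^2*23^1*239^1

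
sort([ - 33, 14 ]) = [ - 33,14]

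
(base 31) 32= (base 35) 2p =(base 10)95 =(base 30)35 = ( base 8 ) 137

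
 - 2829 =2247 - 5076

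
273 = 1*273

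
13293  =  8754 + 4539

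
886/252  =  3 + 65/126 =3.52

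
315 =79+236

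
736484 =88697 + 647787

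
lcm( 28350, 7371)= 368550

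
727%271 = 185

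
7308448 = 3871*1888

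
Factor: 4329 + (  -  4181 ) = 2^2*37^1= 148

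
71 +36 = 107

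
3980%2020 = 1960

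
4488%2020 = 448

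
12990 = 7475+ 5515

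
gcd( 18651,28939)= 1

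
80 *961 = 76880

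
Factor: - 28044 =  - 2^2*3^2*19^1 * 41^1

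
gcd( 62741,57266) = 1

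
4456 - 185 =4271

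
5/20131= 5/20131 = 0.00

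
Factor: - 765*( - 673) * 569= 3^2*5^1*17^1*569^1 * 673^1  =  292946805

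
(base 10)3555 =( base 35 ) 2VK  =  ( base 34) 32j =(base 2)110111100011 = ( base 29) 46h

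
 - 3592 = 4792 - 8384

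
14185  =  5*2837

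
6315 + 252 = 6567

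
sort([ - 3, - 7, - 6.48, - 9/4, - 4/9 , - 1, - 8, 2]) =[ - 8, - 7, - 6.48, - 3, - 9/4,- 1, - 4/9, 2 ] 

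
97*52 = 5044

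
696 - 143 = 553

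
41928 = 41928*1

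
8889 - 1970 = 6919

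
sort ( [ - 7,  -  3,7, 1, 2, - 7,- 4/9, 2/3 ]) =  [-7 ,  -  7, - 3,-4/9, 2/3,1, 2, 7 ]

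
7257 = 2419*3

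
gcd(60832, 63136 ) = 32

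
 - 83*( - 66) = 5478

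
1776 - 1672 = 104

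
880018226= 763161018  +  116857208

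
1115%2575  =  1115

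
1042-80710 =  - 79668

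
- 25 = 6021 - 6046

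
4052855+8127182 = 12180037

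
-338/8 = -169/4 = - 42.25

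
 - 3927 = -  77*51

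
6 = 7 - 1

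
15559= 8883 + 6676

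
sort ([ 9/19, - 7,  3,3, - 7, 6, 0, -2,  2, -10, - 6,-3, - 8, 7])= [ - 10, - 8, -7,-7, - 6 , - 3,  -  2, 0, 9/19, 2, 3, 3 , 6, 7]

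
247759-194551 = 53208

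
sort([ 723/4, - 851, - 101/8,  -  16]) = [ - 851 , -16, - 101/8,723/4 ] 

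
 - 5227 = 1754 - 6981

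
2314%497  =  326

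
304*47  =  14288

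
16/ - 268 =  -1 + 63/67 = - 0.06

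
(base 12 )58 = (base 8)104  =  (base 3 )2112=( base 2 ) 1000100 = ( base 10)68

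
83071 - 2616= 80455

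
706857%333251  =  40355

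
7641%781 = 612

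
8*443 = 3544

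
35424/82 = 432 = 432.00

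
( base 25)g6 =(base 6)1514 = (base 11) 33A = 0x196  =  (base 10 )406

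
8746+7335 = 16081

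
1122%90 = 42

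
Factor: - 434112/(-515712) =2^( - 1)*7^1*19^1*79^(  -  1 )=133/158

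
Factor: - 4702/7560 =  - 2351/3780 =- 2^( - 2 ) * 3^(-3 ) * 5^(-1)*  7^( - 1)*2351^1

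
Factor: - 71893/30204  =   - 2^(-2)*3^ ( - 2) * 17^1 * 839^(  -  1)*4229^1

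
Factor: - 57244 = - 2^2*11^1*1301^1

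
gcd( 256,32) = 32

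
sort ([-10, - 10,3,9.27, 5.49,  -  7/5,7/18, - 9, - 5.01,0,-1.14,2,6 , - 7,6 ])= [-10, - 10 , - 9, - 7,-5.01, - 7/5, - 1.14, 0, 7/18,2,3,5.49, 6, 6 , 9.27] 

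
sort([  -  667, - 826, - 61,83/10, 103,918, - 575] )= [ - 826, - 667, - 575, - 61,83/10,103, 918] 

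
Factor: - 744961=  -  7^1*31^1 *3433^1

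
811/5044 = 811/5044 =0.16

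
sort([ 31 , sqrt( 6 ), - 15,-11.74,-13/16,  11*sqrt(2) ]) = [ - 15, - 11.74, - 13/16, sqrt( 6),  11 *sqrt (2), 31] 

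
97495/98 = 994 + 83/98=994.85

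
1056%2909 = 1056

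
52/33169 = 52/33169 = 0.00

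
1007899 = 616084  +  391815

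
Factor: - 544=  - 2^5 * 17^1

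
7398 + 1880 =9278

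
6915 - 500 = 6415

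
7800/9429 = 2600/3143=0.83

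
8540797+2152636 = 10693433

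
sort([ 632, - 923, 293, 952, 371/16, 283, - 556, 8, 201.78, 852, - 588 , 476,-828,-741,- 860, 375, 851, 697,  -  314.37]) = [  -  923, - 860, - 828, - 741, - 588, - 556, - 314.37,8, 371/16,201.78,283, 293,375, 476,632, 697, 851 , 852, 952] 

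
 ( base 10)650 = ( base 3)220002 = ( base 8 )1212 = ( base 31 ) KU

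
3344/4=836 = 836.00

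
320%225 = 95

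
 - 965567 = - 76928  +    -  888639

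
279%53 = 14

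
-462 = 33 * ( - 14 )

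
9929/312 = 31 + 257/312 = 31.82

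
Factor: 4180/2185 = 2^2*11^1 * 23^ (-1) = 44/23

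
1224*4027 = 4929048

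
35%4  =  3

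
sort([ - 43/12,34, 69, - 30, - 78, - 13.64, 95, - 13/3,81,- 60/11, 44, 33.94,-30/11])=[-78, - 30,  -  13.64, - 60/11, - 13/3, - 43/12, - 30/11, 33.94, 34,  44, 69,  81, 95] 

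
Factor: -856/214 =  - 2^2= - 4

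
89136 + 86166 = 175302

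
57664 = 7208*8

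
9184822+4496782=13681604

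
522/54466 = 261/27233 = 0.01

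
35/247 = 35/247 = 0.14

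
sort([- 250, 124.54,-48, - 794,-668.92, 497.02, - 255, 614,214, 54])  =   [ - 794, - 668.92, - 255,  -  250, - 48,54,124.54, 214, 497.02, 614 ]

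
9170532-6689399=2481133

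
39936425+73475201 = 113411626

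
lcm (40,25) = 200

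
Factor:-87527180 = -2^2*5^1*13^1*336643^1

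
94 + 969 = 1063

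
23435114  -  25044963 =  - 1609849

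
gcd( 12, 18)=6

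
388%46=20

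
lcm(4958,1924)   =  128908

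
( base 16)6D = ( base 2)1101101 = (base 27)41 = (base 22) 4L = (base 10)109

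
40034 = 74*541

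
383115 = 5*76623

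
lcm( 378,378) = 378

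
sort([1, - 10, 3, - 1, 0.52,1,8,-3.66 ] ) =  [  -  10, - 3.66, - 1, 0.52,1, 1, 3,  8 ] 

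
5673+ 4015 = 9688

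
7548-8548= - 1000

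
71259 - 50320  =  20939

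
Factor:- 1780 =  - 2^2*5^1*89^1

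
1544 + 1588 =3132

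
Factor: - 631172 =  - 2^2*  157793^1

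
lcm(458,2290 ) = 2290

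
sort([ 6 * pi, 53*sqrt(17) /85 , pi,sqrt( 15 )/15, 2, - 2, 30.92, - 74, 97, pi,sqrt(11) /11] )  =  [ - 74, - 2, sqrt( 15)/15 , sqrt(11 ) /11,2, 53*sqrt(17)/85, pi,  pi, 6 * pi,30.92, 97]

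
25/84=25/84  =  0.30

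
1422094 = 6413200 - 4991106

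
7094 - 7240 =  - 146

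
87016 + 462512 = 549528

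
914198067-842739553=71458514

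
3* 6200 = 18600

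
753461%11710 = 4021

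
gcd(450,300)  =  150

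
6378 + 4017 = 10395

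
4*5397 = 21588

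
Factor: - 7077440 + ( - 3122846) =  - 10200286 = -  2^1 * 29^1* 71^1*2477^1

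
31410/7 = 31410/7 = 4487.14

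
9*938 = 8442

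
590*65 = 38350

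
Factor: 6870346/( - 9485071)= - 2^1*7^1*17^1 * 109^(-1)*173^(- 1 )*503^ ( - 1)*28867^1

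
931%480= 451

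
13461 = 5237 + 8224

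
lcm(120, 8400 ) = 8400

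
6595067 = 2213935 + 4381132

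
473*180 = 85140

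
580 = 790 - 210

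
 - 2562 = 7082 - 9644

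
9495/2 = 9495/2 = 4747.50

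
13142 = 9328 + 3814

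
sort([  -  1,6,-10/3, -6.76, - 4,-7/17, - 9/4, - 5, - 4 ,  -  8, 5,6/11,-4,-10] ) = [-10 , - 8,- 6.76,-5, - 4,-4,  -  4, - 10/3,-9/4, - 1, - 7/17,  6/11,5,  6]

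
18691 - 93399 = - 74708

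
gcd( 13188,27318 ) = 942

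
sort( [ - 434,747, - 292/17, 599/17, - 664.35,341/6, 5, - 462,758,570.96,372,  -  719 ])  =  [ - 719,- 664.35 , - 462, - 434, - 292/17,5,599/17,341/6,372,570.96 , 747,758]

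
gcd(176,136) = 8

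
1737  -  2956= -1219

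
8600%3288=2024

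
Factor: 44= 2^2*11^1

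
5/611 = 5/611 = 0.01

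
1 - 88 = - 87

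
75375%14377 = 3490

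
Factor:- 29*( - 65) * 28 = 52780 = 2^2 * 5^1*7^1*13^1* 29^1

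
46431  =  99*469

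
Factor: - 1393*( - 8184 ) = 2^3*3^1 * 7^1*11^1 *31^1*199^1 = 11400312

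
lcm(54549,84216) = 4800312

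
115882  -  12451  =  103431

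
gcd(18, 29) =1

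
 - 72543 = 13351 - 85894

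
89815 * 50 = 4490750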